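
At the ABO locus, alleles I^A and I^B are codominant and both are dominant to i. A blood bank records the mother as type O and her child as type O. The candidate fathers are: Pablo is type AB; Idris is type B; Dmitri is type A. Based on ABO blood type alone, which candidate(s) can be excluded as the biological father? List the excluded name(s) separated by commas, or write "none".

A candidate is excluded only if no genotype consistent with his phenotype could produce a type O child with a type O mother.
Pablo (type AB): no genotype consistent with that phenotype can produce a type-O child with a type-O mother.

Pablo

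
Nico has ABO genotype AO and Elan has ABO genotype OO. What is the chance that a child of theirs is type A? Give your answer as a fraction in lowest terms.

1/2

ABO cross AO × OO → offspring phenotypes: 1/2 O, 1/2 A.
So P(type A) = 1/2.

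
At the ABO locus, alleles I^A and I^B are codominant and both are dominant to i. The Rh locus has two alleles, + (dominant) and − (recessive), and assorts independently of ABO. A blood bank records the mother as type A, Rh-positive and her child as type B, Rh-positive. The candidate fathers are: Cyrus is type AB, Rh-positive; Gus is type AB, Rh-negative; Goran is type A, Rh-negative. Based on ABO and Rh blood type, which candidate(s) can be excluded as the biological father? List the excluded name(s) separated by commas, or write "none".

Goran

A candidate is excluded only if no genotype consistent with his phenotype could produce a type B, Rh-positive child with a type A, Rh-positive mother.
Goran (type A, Rh-): no genotype consistent with that phenotype can produce a type-B Rh+ child with a type-A mother.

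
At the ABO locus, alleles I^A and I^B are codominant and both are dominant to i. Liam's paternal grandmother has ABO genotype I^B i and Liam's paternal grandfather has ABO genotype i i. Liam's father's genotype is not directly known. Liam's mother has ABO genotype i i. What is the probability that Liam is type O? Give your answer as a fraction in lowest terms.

Liam's father's ABO genotype from I^B i × i i: 1/2 I^B i, 1/2 i i.
Crossing each possibility with the mother i i and summing P(type O): 1/2·1/2 + 1/2·1 = 3/4.

3/4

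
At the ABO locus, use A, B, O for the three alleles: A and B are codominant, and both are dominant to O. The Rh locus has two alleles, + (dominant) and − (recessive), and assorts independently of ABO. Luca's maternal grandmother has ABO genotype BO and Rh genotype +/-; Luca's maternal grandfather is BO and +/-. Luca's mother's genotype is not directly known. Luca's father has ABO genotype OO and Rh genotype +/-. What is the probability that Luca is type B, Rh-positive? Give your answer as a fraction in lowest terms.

Luca's mother's ABO genotype from BO × BO: 1/4 BB, 1/2 BO, 1/4 OO.
Crossing each possibility with the father OO and summing P(type B): 1/4·1 + 1/2·1/2 + 1/4·0 = 1/2.
Similarly for Rh via the mother's Rh distribution: P(Rh+) = 3/4.
Independent loci: 1/2 × 3/4 = 3/8.

3/8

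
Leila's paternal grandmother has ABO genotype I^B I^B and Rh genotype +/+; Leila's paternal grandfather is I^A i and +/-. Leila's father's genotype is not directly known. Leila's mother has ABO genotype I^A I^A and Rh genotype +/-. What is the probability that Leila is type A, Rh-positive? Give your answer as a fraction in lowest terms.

7/16

Leila's father's ABO genotype from I^B I^B × I^A i: 1/2 I^A I^B, 1/2 I^B i.
Crossing each possibility with the mother I^A I^A and summing P(type A): 1/2·1/2 + 1/2·1/2 = 1/2.
Similarly for Rh via the father's Rh distribution: P(Rh+) = 7/8.
Independent loci: 1/2 × 7/8 = 7/16.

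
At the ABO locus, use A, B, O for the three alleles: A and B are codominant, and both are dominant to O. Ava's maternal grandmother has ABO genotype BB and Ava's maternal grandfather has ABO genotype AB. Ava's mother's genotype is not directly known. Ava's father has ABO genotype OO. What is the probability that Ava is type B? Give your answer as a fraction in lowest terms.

3/4

Ava's mother's ABO genotype from BB × AB: 1/2 AB, 1/2 BB.
Crossing each possibility with the father OO and summing P(type B): 1/2·1/2 + 1/2·1 = 3/4.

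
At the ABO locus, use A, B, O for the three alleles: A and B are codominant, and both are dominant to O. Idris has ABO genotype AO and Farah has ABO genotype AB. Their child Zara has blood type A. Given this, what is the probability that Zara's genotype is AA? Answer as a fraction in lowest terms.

Cross AO × AB → 1/4 AA, 1/4 AB, 1/4 AO, 1/4 BO.
Type-A genotypes among offspring: AA (1/4), AO (1/4); total 1/2.
P(AA | type A) = (1/4) / (1/2) = 1/2.

1/2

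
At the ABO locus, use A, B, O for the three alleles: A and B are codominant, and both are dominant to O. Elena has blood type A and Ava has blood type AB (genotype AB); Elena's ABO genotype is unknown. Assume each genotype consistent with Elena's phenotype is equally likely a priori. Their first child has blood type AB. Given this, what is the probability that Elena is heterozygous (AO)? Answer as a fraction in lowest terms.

Possible genotypes: Elena ∈ {AA, AO}; Ava ∈ {AB}.
Weight each parental genotype pair by prior × P(type-AB child):
  AA × AB: posterior weight 2/3.
  AO × AB: posterior weight 1/3.
Sum the posterior weight over pairs where Elena is AO: 1/3.

1/3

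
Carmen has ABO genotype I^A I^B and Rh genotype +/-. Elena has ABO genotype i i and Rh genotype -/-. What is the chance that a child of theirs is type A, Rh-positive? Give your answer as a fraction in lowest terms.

1/4

ABO cross I^A I^B × i i → offspring phenotypes: 1/2 A, 1/2 B.
Rh cross +/- × -/- → 1/2 Rh+, 1/2 Rh-.
Independent loci: P(type A, Rh-positive) = 1/2 × 1/2 = 1/4.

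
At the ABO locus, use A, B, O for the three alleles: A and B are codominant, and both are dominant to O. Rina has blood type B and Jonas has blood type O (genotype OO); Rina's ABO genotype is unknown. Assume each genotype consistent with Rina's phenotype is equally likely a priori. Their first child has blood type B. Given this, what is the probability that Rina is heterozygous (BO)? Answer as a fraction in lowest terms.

Possible genotypes: Rina ∈ {BB, BO}; Jonas ∈ {OO}.
Weight each parental genotype pair by prior × P(type-B child):
  BB × OO: posterior weight 2/3.
  BO × OO: posterior weight 1/3.
Sum the posterior weight over pairs where Rina is BO: 1/3.

1/3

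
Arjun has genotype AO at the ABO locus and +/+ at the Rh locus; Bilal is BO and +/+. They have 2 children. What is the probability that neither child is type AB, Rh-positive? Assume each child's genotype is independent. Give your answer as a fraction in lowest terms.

ABO cross AO × BO → 1/4 O, 1/4 A, 1/4 B, 1/4 AB.
Rh cross +/+ × +/+ → 1 Rh+; so P(type AB, Rh-positive) = 1/4 × 1 = 1/4 per child.
P(not type AB, Rh-positive) = 3/4 for one child; (3/4)^2 = 9/16.

9/16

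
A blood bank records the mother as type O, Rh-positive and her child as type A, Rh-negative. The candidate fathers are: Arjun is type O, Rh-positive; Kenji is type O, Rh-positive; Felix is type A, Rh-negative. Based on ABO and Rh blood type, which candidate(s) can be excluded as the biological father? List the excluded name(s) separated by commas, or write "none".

A candidate is excluded only if no genotype consistent with his phenotype could produce a type A, Rh-negative child with a type O, Rh-positive mother.
Arjun (type O, Rh+): no genotype consistent with that phenotype can produce a type-A Rh- child with a type-O mother.
Kenji (type O, Rh+): no genotype consistent with that phenotype can produce a type-A Rh- child with a type-O mother.

Arjun, Kenji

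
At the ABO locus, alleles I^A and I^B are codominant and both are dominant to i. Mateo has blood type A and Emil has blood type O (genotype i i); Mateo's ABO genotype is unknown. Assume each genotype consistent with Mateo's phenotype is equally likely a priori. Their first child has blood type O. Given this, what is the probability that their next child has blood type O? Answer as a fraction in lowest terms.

Possible genotypes: Mateo ∈ {I^A I^A, I^A i}; Emil ∈ {i i}.
Weight each parental genotype pair by prior × P(type-O child):
  I^A i × i i: posterior weight 1; P(next child type O) = 1/2.
Weighted sum = 1/2.

1/2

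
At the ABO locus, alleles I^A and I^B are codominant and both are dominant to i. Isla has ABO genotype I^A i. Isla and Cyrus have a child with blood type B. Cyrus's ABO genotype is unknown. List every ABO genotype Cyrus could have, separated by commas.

For each candidate genotype of Cyrus, check whether crossing it with I^A i can produce every observed child phenotype.
  I^A I^A → possible child types {A} ✗
  I^A I^B → possible child types {A, B, AB} ✓
  I^A i → possible child types {O, A} ✗
  I^B I^B → possible child types {B, AB} ✓
  I^B i → possible child types {O, A, B, AB} ✓
  i i → possible child types {O, A} ✗

I^A I^B, I^B I^B, I^B i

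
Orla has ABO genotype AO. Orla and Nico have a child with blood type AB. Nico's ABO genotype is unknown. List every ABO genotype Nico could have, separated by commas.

For each candidate genotype of Nico, check whether crossing it with AO can produce every observed child phenotype.
  AA → possible child types {A} ✗
  AB → possible child types {A, B, AB} ✓
  AO → possible child types {O, A} ✗
  BB → possible child types {B, AB} ✓
  BO → possible child types {O, A, B, AB} ✓
  OO → possible child types {O, A} ✗

AB, BB, BO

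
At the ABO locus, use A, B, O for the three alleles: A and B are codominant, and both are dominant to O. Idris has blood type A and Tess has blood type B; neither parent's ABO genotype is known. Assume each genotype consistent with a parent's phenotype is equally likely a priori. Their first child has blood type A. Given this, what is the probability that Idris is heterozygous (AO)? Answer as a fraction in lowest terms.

1/3

Possible genotypes: Idris ∈ {AA, AO}; Tess ∈ {BB, BO}.
Weight each parental genotype pair by prior × P(type-A child):
  AA × BO: posterior weight 2/3.
  AO × BO: posterior weight 1/3.
Sum the posterior weight over pairs where Idris is AO: 1/3.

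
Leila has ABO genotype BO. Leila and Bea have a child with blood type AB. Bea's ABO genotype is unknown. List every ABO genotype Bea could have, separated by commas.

For each candidate genotype of Bea, check whether crossing it with BO can produce every observed child phenotype.
  AA → possible child types {A, AB} ✓
  AB → possible child types {A, B, AB} ✓
  AO → possible child types {O, A, B, AB} ✓
  BB → possible child types {B} ✗
  BO → possible child types {O, B} ✗
  OO → possible child types {O, B} ✗

AA, AB, AO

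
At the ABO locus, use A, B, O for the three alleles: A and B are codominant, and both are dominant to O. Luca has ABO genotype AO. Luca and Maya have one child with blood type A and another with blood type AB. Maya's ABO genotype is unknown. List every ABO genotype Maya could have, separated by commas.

For each candidate genotype of Maya, check whether crossing it with AO can produce every observed child phenotype.
  AA → possible child types {A} ✗
  AB → possible child types {A, B, AB} ✓
  AO → possible child types {O, A} ✗
  BB → possible child types {B, AB} ✗
  BO → possible child types {O, A, B, AB} ✓
  OO → possible child types {O, A} ✗

AB, BO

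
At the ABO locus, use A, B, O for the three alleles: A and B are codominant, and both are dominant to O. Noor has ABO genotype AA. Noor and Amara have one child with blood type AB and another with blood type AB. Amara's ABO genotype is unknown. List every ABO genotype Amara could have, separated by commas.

AB, BB, BO

For each candidate genotype of Amara, check whether crossing it with AA can produce every observed child phenotype.
  AA → possible child types {A} ✗
  AB → possible child types {A, AB} ✓
  AO → possible child types {A} ✗
  BB → possible child types {AB} ✓
  BO → possible child types {A, AB} ✓
  OO → possible child types {A} ✗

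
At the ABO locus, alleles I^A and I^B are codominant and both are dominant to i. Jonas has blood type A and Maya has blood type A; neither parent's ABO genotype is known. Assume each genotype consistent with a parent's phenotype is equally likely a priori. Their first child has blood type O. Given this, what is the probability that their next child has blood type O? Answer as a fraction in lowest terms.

1/4

Possible genotypes: Jonas ∈ {I^A I^A, I^A i}; Maya ∈ {I^A I^A, I^A i}.
Weight each parental genotype pair by prior × P(type-O child):
  I^A i × I^A i: posterior weight 1; P(next child type O) = 1/4.
Weighted sum = 1/4.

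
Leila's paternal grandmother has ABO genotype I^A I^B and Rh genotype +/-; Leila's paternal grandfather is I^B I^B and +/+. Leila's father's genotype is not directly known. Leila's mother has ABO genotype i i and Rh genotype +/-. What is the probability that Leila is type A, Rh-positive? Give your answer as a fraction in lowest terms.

7/32

Leila's father's ABO genotype from I^A I^B × I^B I^B: 1/2 I^A I^B, 1/2 I^B I^B.
Crossing each possibility with the mother i i and summing P(type A): 1/2·1/2 + 1/2·0 = 1/4.
Similarly for Rh via the father's Rh distribution: P(Rh+) = 7/8.
Independent loci: 1/4 × 7/8 = 7/32.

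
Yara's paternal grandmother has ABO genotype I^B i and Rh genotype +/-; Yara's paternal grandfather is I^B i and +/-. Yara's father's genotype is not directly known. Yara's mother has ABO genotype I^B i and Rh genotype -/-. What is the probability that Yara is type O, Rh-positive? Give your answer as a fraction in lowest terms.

1/8

Yara's father's ABO genotype from I^B i × I^B i: 1/4 I^B I^B, 1/2 I^B i, 1/4 i i.
Crossing each possibility with the mother I^B i and summing P(type O): 1/4·0 + 1/2·1/4 + 1/4·1/2 = 1/4.
Similarly for Rh via the father's Rh distribution: P(Rh+) = 1/2.
Independent loci: 1/4 × 1/2 = 1/8.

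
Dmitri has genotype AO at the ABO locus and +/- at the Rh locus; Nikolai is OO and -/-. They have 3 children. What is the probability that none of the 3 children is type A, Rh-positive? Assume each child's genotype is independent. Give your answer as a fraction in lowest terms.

27/64

ABO cross AO × OO → 1/2 O, 1/2 A.
Rh cross +/- × -/- → 1/2 Rh+, 1/2 Rh-; so P(type A, Rh-positive) = 1/2 × 1/2 = 1/4 per child.
P(not type A, Rh-positive) = 3/4 for one child; (3/4)^3 = 27/64.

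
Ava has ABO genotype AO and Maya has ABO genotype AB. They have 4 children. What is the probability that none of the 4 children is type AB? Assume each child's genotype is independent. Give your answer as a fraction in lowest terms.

81/256

ABO cross AO × AB → 1/2 A, 1/4 B, 1/4 AB.
So P(type AB) = 1/4 per child.
P(not type AB) = 3/4 for one child; (3/4)^4 = 81/256.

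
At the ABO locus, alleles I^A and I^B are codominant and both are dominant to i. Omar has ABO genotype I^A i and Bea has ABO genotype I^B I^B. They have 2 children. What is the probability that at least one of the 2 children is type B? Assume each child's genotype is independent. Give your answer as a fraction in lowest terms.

3/4

ABO cross I^A i × I^B I^B → 1/2 B, 1/2 AB.
So P(type B) = 1/2 per child.
P(none) = (1/2)^2 = 1/4; P(at least one) = 1 − 1/4 = 3/4.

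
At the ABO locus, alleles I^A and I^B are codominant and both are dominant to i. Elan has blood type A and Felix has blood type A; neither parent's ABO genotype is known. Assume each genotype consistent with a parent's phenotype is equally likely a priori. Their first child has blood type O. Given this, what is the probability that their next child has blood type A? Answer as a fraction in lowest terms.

Possible genotypes: Elan ∈ {I^A I^A, I^A i}; Felix ∈ {I^A I^A, I^A i}.
Weight each parental genotype pair by prior × P(type-O child):
  I^A i × I^A i: posterior weight 1; P(next child type A) = 3/4.
Weighted sum = 3/4.

3/4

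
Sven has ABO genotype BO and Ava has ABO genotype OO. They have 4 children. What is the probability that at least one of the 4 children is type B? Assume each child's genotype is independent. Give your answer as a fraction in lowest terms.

ABO cross BO × OO → 1/2 O, 1/2 B.
So P(type B) = 1/2 per child.
P(none) = (1/2)^4 = 1/16; P(at least one) = 1 − 1/16 = 15/16.

15/16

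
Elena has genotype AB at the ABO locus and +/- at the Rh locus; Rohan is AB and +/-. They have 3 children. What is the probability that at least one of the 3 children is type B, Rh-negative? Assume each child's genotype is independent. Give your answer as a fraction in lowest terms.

ABO cross AB × AB → 1/4 A, 1/4 B, 1/2 AB.
Rh cross +/- × +/- → 3/4 Rh+, 1/4 Rh-; so P(type B, Rh-negative) = 1/4 × 1/4 = 1/16 per child.
P(none) = (15/16)^3 = 3375/4096; P(at least one) = 1 − 3375/4096 = 721/4096.

721/4096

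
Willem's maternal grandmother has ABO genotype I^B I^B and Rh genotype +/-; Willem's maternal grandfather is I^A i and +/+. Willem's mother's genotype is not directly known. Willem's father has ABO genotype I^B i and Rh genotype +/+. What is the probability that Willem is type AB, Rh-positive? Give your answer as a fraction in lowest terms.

1/8

Willem's mother's ABO genotype from I^B I^B × I^A i: 1/2 I^A I^B, 1/2 I^B i.
Crossing each possibility with the father I^B i and summing P(type AB): 1/2·1/4 + 1/2·0 = 1/8.
Similarly for Rh via the mother's Rh distribution: P(Rh+) = 1.
Independent loci: 1/8 × 1 = 1/8.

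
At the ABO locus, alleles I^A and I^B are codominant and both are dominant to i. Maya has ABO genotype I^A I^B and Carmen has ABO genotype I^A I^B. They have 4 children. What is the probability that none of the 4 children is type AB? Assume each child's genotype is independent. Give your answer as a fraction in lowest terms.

1/16

ABO cross I^A I^B × I^A I^B → 1/4 A, 1/4 B, 1/2 AB.
So P(type AB) = 1/2 per child.
P(not type AB) = 1/2 for one child; (1/2)^4 = 1/16.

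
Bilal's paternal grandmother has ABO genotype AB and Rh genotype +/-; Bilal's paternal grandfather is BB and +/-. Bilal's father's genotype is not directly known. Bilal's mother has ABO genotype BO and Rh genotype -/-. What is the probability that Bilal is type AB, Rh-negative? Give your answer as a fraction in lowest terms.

1/16

Bilal's father's ABO genotype from AB × BB: 1/2 AB, 1/2 BB.
Crossing each possibility with the mother BO and summing P(type AB): 1/2·1/4 + 1/2·0 = 1/8.
Similarly for Rh via the father's Rh distribution: P(Rh-) = 1/2.
Independent loci: 1/8 × 1/2 = 1/16.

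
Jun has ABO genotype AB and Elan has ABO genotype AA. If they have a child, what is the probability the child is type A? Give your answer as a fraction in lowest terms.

ABO cross AB × AA → offspring phenotypes: 1/2 A, 1/2 AB.
So P(type A) = 1/2.

1/2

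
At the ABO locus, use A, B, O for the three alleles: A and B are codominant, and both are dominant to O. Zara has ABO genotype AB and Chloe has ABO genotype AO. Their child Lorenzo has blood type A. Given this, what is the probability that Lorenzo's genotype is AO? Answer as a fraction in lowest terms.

Cross AB × AO → 1/4 AA, 1/4 AB, 1/4 AO, 1/4 BO.
Type-A genotypes among offspring: AA (1/4), AO (1/4); total 1/2.
P(AO | type A) = (1/4) / (1/2) = 1/2.

1/2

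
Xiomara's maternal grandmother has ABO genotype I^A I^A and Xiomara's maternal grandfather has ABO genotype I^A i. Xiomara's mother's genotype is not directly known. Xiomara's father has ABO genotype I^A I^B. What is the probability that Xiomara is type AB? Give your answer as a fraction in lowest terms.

3/8

Xiomara's mother's ABO genotype from I^A I^A × I^A i: 1/2 I^A I^A, 1/2 I^A i.
Crossing each possibility with the father I^A I^B and summing P(type AB): 1/2·1/2 + 1/2·1/4 = 3/8.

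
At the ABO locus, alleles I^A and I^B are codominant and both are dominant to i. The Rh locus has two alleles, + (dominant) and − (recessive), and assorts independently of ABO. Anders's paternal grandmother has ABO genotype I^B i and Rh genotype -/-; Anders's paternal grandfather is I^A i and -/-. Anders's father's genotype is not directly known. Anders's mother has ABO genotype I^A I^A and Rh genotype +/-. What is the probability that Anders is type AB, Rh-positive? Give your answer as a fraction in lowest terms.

1/8

Anders's father's ABO genotype from I^B i × I^A i: 1/4 I^A I^B, 1/4 I^A i, 1/4 I^B i, 1/4 i i.
Crossing each possibility with the mother I^A I^A and summing P(type AB): 1/4·1/2 + 1/4·0 + 1/4·1/2 + 1/4·0 = 1/4.
Similarly for Rh via the father's Rh distribution: P(Rh+) = 1/2.
Independent loci: 1/4 × 1/2 = 1/8.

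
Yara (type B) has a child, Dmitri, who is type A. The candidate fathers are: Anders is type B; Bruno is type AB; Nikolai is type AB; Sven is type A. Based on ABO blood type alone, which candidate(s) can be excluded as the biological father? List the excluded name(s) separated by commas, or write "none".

Anders

A candidate is excluded only if no genotype consistent with his phenotype could produce a type A child with a type B mother.
Anders (type B): no genotype consistent with that phenotype can produce a type-A child with a type-B mother.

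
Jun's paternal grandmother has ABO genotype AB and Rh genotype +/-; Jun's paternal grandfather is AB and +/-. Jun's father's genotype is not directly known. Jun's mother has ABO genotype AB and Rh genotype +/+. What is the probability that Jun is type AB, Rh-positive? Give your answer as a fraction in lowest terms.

1/2

Jun's father's ABO genotype from AB × AB: 1/4 AA, 1/2 AB, 1/4 BB.
Crossing each possibility with the mother AB and summing P(type AB): 1/4·1/2 + 1/2·1/2 + 1/4·1/2 = 1/2.
Similarly for Rh via the father's Rh distribution: P(Rh+) = 1.
Independent loci: 1/2 × 1 = 1/2.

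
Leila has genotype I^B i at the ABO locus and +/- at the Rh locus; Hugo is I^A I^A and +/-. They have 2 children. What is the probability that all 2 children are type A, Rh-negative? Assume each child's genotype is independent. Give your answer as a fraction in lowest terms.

ABO cross I^B i × I^A I^A → 1/2 A, 1/2 AB.
Rh cross +/- × +/- → 3/4 Rh+, 1/4 Rh-; so P(type A, Rh-negative) = 1/2 × 1/4 = 1/8 per child.
All 2 independent: (1/8)^2 = 1/64.

1/64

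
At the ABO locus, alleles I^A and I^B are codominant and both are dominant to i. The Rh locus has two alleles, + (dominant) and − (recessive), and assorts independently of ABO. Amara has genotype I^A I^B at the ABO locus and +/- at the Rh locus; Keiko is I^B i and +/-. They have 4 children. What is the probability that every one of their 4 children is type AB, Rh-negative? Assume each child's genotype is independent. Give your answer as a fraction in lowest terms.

1/65536

ABO cross I^A I^B × I^B i → 1/4 A, 1/2 B, 1/4 AB.
Rh cross +/- × +/- → 3/4 Rh+, 1/4 Rh-; so P(type AB, Rh-negative) = 1/4 × 1/4 = 1/16 per child.
All 4 independent: (1/16)^4 = 1/65536.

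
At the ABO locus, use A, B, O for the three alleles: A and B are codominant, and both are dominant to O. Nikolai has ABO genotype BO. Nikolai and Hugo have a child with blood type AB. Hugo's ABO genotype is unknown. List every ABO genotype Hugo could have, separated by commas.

For each candidate genotype of Hugo, check whether crossing it with BO can produce every observed child phenotype.
  AA → possible child types {A, AB} ✓
  AB → possible child types {A, B, AB} ✓
  AO → possible child types {O, A, B, AB} ✓
  BB → possible child types {B} ✗
  BO → possible child types {O, B} ✗
  OO → possible child types {O, B} ✗

AA, AB, AO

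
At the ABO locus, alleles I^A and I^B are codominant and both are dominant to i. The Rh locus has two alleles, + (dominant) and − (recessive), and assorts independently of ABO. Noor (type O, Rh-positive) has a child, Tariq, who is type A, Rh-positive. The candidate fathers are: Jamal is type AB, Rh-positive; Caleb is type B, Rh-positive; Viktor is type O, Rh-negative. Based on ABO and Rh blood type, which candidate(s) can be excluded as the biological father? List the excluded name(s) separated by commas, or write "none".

Caleb, Viktor

A candidate is excluded only if no genotype consistent with his phenotype could produce a type A, Rh-positive child with a type O, Rh-positive mother.
Caleb (type B, Rh+): no genotype consistent with that phenotype can produce a type-A Rh+ child with a type-O mother.
Viktor (type O, Rh-): no genotype consistent with that phenotype can produce a type-A Rh+ child with a type-O mother.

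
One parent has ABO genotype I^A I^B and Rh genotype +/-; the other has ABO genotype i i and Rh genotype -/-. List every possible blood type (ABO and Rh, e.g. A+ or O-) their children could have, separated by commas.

Gametes from I^A I^B × i i give offspring ABO genotypes I^A i, I^B i, i.e. phenotypes A, B.
Rh cross +/- × -/- → phenotypes Rh+, Rh-.
Combining independently: A+, A-, B+, B-.

A+, A-, B+, B-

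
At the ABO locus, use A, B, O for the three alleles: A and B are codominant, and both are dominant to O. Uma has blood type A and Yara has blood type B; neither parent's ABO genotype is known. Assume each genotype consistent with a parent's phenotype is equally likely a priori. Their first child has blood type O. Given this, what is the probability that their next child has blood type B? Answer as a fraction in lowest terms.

1/4

Possible genotypes: Uma ∈ {AA, AO}; Yara ∈ {BB, BO}.
Weight each parental genotype pair by prior × P(type-O child):
  AO × BO: posterior weight 1; P(next child type B) = 1/4.
Weighted sum = 1/4.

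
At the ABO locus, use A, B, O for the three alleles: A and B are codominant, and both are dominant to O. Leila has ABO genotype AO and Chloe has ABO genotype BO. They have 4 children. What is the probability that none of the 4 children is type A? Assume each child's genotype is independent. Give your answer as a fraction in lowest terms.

81/256

ABO cross AO × BO → 1/4 O, 1/4 A, 1/4 B, 1/4 AB.
So P(type A) = 1/4 per child.
P(not type A) = 3/4 for one child; (3/4)^4 = 81/256.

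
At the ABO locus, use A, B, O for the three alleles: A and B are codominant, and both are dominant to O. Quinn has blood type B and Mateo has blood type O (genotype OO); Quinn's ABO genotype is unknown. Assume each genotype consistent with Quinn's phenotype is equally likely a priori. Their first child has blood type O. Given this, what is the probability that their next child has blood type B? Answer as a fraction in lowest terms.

Possible genotypes: Quinn ∈ {BB, BO}; Mateo ∈ {OO}.
Weight each parental genotype pair by prior × P(type-O child):
  BO × OO: posterior weight 1; P(next child type B) = 1/2.
Weighted sum = 1/2.

1/2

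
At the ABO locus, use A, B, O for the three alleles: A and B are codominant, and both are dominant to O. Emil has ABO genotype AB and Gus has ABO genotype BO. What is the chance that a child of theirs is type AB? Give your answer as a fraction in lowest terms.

ABO cross AB × BO → offspring phenotypes: 1/4 A, 1/2 B, 1/4 AB.
So P(type AB) = 1/4.

1/4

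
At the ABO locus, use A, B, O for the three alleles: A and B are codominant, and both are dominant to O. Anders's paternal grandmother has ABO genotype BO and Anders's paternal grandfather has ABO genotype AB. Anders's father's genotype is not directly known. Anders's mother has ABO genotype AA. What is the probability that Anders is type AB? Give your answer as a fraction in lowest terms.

1/2

Anders's father's ABO genotype from BO × AB: 1/4 AB, 1/4 AO, 1/4 BB, 1/4 BO.
Crossing each possibility with the mother AA and summing P(type AB): 1/4·1/2 + 1/4·0 + 1/4·1 + 1/4·1/2 = 1/2.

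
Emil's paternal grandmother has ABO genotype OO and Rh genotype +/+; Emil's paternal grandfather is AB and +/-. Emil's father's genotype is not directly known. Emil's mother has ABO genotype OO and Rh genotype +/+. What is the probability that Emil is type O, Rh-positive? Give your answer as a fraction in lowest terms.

Emil's father's ABO genotype from OO × AB: 1/2 AO, 1/2 BO.
Crossing each possibility with the mother OO and summing P(type O): 1/2·1/2 + 1/2·1/2 = 1/2.
Similarly for Rh via the father's Rh distribution: P(Rh+) = 1.
Independent loci: 1/2 × 1 = 1/2.

1/2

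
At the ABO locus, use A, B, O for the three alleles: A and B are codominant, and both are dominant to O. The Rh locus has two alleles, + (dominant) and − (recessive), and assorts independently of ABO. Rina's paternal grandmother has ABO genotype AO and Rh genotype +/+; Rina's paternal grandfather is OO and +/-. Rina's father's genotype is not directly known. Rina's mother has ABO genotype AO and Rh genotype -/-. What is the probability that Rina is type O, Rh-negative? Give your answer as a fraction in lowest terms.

Rina's father's ABO genotype from AO × OO: 1/2 AO, 1/2 OO.
Crossing each possibility with the mother AO and summing P(type O): 1/2·1/4 + 1/2·1/2 = 3/8.
Similarly for Rh via the father's Rh distribution: P(Rh-) = 1/4.
Independent loci: 3/8 × 1/4 = 3/32.

3/32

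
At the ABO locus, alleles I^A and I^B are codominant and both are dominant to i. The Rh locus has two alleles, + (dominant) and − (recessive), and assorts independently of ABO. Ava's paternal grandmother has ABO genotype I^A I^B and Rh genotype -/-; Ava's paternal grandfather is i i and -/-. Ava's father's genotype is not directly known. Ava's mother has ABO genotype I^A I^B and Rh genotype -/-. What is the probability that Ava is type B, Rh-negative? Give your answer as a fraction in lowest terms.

3/8

Ava's father's ABO genotype from I^A I^B × i i: 1/2 I^A i, 1/2 I^B i.
Crossing each possibility with the mother I^A I^B and summing P(type B): 1/2·1/4 + 1/2·1/2 = 3/8.
Similarly for Rh via the father's Rh distribution: P(Rh-) = 1.
Independent loci: 3/8 × 1 = 3/8.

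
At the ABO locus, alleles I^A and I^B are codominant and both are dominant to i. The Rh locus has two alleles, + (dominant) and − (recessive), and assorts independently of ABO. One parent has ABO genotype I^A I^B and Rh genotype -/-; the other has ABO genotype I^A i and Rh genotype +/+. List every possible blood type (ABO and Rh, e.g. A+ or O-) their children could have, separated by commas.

Gametes from I^A I^B × I^A i give offspring ABO genotypes I^A I^A, I^A I^B, I^A i, I^B i, i.e. phenotypes A, B, AB.
Rh cross -/- × +/+ → phenotypes Rh+.
Combining independently: A+, B+, AB+.

A+, B+, AB+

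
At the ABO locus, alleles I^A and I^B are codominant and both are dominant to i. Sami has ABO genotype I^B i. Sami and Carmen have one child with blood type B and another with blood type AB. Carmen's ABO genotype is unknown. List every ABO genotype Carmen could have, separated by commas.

For each candidate genotype of Carmen, check whether crossing it with I^B i can produce every observed child phenotype.
  I^A I^A → possible child types {A, AB} ✗
  I^A I^B → possible child types {A, B, AB} ✓
  I^A i → possible child types {O, A, B, AB} ✓
  I^B I^B → possible child types {B} ✗
  I^B i → possible child types {O, B} ✗
  i i → possible child types {O, B} ✗

I^A I^B, I^A i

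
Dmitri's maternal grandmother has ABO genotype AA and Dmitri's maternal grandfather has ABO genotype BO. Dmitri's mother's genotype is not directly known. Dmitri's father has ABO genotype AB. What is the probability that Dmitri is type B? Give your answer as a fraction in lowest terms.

1/4

Dmitri's mother's ABO genotype from AA × BO: 1/2 AB, 1/2 AO.
Crossing each possibility with the father AB and summing P(type B): 1/2·1/4 + 1/2·1/4 = 1/4.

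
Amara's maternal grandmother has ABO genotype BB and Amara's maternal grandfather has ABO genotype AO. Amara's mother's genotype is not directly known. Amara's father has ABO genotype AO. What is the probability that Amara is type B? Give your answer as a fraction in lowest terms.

1/4

Amara's mother's ABO genotype from BB × AO: 1/2 AB, 1/2 BO.
Crossing each possibility with the father AO and summing P(type B): 1/2·1/4 + 1/2·1/4 = 1/4.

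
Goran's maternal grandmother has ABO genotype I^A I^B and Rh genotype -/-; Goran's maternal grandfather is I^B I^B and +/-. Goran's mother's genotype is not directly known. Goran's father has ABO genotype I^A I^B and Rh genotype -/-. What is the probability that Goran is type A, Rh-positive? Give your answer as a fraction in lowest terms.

1/32

Goran's mother's ABO genotype from I^A I^B × I^B I^B: 1/2 I^A I^B, 1/2 I^B I^B.
Crossing each possibility with the father I^A I^B and summing P(type A): 1/2·1/4 + 1/2·0 = 1/8.
Similarly for Rh via the mother's Rh distribution: P(Rh+) = 1/4.
Independent loci: 1/8 × 1/4 = 1/32.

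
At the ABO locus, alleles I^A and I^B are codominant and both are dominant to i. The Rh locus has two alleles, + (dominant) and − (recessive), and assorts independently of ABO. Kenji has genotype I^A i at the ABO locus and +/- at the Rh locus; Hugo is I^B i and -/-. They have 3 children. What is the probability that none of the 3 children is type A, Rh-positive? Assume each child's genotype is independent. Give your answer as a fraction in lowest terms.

ABO cross I^A i × I^B i → 1/4 O, 1/4 A, 1/4 B, 1/4 AB.
Rh cross +/- × -/- → 1/2 Rh+, 1/2 Rh-; so P(type A, Rh-positive) = 1/4 × 1/2 = 1/8 per child.
P(not type A, Rh-positive) = 7/8 for one child; (7/8)^3 = 343/512.

343/512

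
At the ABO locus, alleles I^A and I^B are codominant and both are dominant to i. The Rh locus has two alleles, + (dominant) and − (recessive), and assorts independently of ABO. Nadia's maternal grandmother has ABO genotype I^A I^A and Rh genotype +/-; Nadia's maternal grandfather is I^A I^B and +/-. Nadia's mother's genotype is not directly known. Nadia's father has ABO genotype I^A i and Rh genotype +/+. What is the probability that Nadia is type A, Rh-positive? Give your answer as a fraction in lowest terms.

3/4

Nadia's mother's ABO genotype from I^A I^A × I^A I^B: 1/2 I^A I^A, 1/2 I^A I^B.
Crossing each possibility with the father I^A i and summing P(type A): 1/2·1 + 1/2·1/2 = 3/4.
Similarly for Rh via the mother's Rh distribution: P(Rh+) = 1.
Independent loci: 3/4 × 1 = 3/4.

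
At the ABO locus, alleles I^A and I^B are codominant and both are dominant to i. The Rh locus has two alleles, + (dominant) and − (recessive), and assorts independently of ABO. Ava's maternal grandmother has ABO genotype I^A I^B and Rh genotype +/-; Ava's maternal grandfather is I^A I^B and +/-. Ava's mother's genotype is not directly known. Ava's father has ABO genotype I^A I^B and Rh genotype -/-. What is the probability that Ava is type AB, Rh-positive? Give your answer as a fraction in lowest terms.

1/4

Ava's mother's ABO genotype from I^A I^B × I^A I^B: 1/4 I^A I^A, 1/2 I^A I^B, 1/4 I^B I^B.
Crossing each possibility with the father I^A I^B and summing P(type AB): 1/4·1/2 + 1/2·1/2 + 1/4·1/2 = 1/2.
Similarly for Rh via the mother's Rh distribution: P(Rh+) = 1/2.
Independent loci: 1/2 × 1/2 = 1/4.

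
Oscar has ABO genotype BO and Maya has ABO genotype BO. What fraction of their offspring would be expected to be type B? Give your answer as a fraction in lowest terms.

ABO cross BO × BO → offspring phenotypes: 1/4 O, 3/4 B.
So P(type B) = 3/4.

3/4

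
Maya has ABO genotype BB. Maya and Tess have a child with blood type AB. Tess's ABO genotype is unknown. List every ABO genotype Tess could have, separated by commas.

AA, AB, AO

For each candidate genotype of Tess, check whether crossing it with BB can produce every observed child phenotype.
  AA → possible child types {AB} ✓
  AB → possible child types {B, AB} ✓
  AO → possible child types {B, AB} ✓
  BB → possible child types {B} ✗
  BO → possible child types {B} ✗
  OO → possible child types {B} ✗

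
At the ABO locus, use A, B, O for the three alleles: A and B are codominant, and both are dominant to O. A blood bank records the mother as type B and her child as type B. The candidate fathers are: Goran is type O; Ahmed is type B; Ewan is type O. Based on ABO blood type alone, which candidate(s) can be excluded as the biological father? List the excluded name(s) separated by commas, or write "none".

A candidate is excluded only if no genotype consistent with his phenotype could produce a type B child with a type B mother.
Every candidate has at least one consistent genotype combination, so none can be excluded.

none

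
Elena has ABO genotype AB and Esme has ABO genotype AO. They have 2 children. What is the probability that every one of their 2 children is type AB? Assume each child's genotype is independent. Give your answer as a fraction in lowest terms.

ABO cross AB × AO → 1/2 A, 1/4 B, 1/4 AB.
So P(type AB) = 1/4 per child.
All 2 independent: (1/4)^2 = 1/16.

1/16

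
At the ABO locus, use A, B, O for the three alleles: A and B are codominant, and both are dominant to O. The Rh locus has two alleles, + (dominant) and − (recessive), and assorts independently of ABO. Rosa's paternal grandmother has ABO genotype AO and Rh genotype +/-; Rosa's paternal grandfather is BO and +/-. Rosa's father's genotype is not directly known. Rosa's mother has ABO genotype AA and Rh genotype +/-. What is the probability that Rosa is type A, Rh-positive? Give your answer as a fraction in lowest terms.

9/16

Rosa's father's ABO genotype from AO × BO: 1/4 AB, 1/4 AO, 1/4 BO, 1/4 OO.
Crossing each possibility with the mother AA and summing P(type A): 1/4·1/2 + 1/4·1 + 1/4·1/2 + 1/4·1 = 3/4.
Similarly for Rh via the father's Rh distribution: P(Rh+) = 3/4.
Independent loci: 3/4 × 3/4 = 9/16.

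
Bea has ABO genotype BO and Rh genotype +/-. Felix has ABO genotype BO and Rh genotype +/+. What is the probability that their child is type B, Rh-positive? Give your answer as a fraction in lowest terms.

3/4

ABO cross BO × BO → offspring phenotypes: 1/4 O, 3/4 B.
Rh cross +/- × +/+ → 1 Rh+.
Independent loci: P(type B, Rh-positive) = 3/4 × 1 = 3/4.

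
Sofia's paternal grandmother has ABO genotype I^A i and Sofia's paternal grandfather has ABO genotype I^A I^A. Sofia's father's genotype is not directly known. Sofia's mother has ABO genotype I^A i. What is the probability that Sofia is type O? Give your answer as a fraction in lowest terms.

1/8

Sofia's father's ABO genotype from I^A i × I^A I^A: 1/2 I^A I^A, 1/2 I^A i.
Crossing each possibility with the mother I^A i and summing P(type O): 1/2·0 + 1/2·1/4 = 1/8.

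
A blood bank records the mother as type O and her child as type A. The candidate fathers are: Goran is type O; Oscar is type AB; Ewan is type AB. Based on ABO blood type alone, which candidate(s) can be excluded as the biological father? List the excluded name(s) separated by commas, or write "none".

Goran

A candidate is excluded only if no genotype consistent with his phenotype could produce a type A child with a type O mother.
Goran (type O): no genotype consistent with that phenotype can produce a type-A child with a type-O mother.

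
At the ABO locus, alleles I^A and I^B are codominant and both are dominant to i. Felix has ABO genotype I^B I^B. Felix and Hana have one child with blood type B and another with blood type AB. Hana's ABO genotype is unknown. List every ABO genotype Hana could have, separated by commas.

I^A I^B, I^A i

For each candidate genotype of Hana, check whether crossing it with I^B I^B can produce every observed child phenotype.
  I^A I^A → possible child types {AB} ✗
  I^A I^B → possible child types {B, AB} ✓
  I^A i → possible child types {B, AB} ✓
  I^B I^B → possible child types {B} ✗
  I^B i → possible child types {B} ✗
  i i → possible child types {B} ✗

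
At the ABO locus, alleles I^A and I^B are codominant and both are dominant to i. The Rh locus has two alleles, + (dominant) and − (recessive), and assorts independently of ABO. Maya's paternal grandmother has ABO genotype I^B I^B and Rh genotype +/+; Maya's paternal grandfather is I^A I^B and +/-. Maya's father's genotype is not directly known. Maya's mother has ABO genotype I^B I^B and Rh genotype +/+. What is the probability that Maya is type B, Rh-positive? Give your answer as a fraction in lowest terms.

Maya's father's ABO genotype from I^B I^B × I^A I^B: 1/2 I^A I^B, 1/2 I^B I^B.
Crossing each possibility with the mother I^B I^B and summing P(type B): 1/2·1/2 + 1/2·1 = 3/4.
Similarly for Rh via the father's Rh distribution: P(Rh+) = 1.
Independent loci: 3/4 × 1 = 3/4.

3/4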